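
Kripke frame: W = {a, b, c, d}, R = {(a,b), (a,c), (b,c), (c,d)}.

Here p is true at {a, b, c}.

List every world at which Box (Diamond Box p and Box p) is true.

a: successors {b, c}; Diamond Box p and Box p there: b:F, c:F. ✗
b: successors {c}; Diamond Box p and Box p there: c:F. ✗
c: successors {d}; Diamond Box p and Box p there: d:F. ✗
d: no successors, so Box (Diamond Box p and Box p) holds vacuously. ✓

{d}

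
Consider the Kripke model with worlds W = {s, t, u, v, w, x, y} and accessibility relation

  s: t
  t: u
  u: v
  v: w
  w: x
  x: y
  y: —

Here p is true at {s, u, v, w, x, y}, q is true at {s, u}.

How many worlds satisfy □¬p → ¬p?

5

s: □¬p is T, ¬p is F. ✗
t: □¬p is F, ¬p is T. ✓
u: □¬p is F, ¬p is F. ✓
v: □¬p is F, ¬p is F. ✓
w: □¬p is F, ¬p is F. ✓
x: □¬p is F, ¬p is F. ✓
y: □¬p is T, ¬p is F. ✗
Satisfying worlds: {t, u, v, w, x}.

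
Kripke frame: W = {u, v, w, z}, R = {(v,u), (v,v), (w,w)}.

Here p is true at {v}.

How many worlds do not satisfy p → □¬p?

u: p is F, □¬p is T. ✓
v: p is T, □¬p is F. ✗
w: p is F, □¬p is T. ✓
z: p is F, □¬p is T. ✓
Satisfying worlds: {u, w, z}.
So p → □¬p fails at the other 1 world.

1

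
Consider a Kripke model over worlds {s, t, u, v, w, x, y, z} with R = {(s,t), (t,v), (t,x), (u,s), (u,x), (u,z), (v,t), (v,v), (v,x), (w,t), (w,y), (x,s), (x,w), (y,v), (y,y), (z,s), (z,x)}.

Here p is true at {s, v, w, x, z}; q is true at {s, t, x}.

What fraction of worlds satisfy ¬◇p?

1/4

s: ◇p is F. ✓
t: ◇p is T. ✗
u: ◇p is T. ✗
v: ◇p is T. ✗
w: ◇p is F. ✓
x: ◇p is T. ✗
y: ◇p is T. ✗
z: ◇p is T. ✗
That's 2 of 8 worlds, so 2/8 = 1/4.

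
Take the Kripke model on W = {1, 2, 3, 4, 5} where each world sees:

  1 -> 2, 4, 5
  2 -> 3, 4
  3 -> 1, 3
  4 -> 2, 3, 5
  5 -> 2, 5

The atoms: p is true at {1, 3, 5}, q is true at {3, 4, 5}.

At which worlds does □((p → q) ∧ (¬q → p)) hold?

{2}

1: successors {2, 4, 5}; (p → q) ∧ (¬q → p) there: 2:F, 4:T, 5:T. ✗
2: successors {3, 4}; (p → q) ∧ (¬q → p) there: 3:T, 4:T. ✓
3: successors {1, 3}; (p → q) ∧ (¬q → p) there: 1:F, 3:T. ✗
4: successors {2, 3, 5}; (p → q) ∧ (¬q → p) there: 2:F, 3:T, 5:T. ✗
5: successors {2, 5}; (p → q) ∧ (¬q → p) there: 2:F, 5:T. ✗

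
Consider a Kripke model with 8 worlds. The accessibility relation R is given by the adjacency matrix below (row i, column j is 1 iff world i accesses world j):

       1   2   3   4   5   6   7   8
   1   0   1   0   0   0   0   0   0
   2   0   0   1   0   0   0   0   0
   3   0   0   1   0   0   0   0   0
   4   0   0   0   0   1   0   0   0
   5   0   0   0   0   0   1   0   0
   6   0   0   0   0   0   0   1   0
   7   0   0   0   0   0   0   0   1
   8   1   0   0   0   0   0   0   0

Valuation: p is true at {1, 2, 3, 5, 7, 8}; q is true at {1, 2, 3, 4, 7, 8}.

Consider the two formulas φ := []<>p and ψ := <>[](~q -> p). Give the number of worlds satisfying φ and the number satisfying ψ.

7 and 7

For []<>p:
1: successors {2}; <>p there: 2:T. ✓
2: successors {3}; <>p there: 3:T. ✓
3: successors {3}; <>p there: 3:T. ✓
4: successors {5}; <>p there: 5:F. ✗
5: successors {6}; <>p there: 6:T. ✓
6: successors {7}; <>p there: 7:T. ✓
7: successors {8}; <>p there: 8:T. ✓
8: successors {1}; <>p there: 1:T. ✓
— 7 worlds.
For <>[](~q -> p):
1: successors {2}; [](~q -> p) there: 2:T. ✓
2: successors {3}; [](~q -> p) there: 3:T. ✓
3: successors {3}; [](~q -> p) there: 3:T. ✓
4: successors {5}; [](~q -> p) there: 5:F. ✗
5: successors {6}; [](~q -> p) there: 6:T. ✓
6: successors {7}; [](~q -> p) there: 7:T. ✓
7: successors {8}; [](~q -> p) there: 8:T. ✓
8: successors {1}; [](~q -> p) there: 1:T. ✓
— 7 worlds.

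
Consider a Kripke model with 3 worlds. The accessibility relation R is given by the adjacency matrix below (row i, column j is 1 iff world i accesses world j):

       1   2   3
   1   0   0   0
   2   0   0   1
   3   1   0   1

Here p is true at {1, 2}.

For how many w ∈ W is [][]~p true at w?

1

1: no successors, so [][]~p holds vacuously. ✓
2: successors {3}; []~p there: 3:F. ✗
3: successors {1, 3}; []~p there: 1:T, 3:F. ✗
Satisfying worlds: {1}.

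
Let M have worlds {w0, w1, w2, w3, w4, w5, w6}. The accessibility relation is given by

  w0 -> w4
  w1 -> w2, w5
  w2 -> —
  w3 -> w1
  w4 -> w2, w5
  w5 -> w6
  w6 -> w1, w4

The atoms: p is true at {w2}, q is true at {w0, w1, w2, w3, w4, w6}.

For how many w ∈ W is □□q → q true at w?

6

w0: □□q is F, q is T. ✓
w1: □□q is T, q is T. ✓
w2: □□q is T, q is T. ✓
w3: □□q is F, q is T. ✓
w4: □□q is T, q is T. ✓
w5: □□q is T, q is F. ✗
w6: □□q is F, q is T. ✓
Satisfying worlds: {w0, w1, w2, w3, w4, w6}.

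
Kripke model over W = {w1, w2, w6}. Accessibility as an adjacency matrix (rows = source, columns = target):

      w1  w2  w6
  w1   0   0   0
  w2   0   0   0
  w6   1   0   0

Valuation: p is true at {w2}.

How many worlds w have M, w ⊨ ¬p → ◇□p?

w1: ¬p is T, ◇□p is F. ✗
w2: ¬p is F, ◇□p is F. ✓
w6: ¬p is T, ◇□p is T. ✓
Satisfying worlds: {w2, w6}.

2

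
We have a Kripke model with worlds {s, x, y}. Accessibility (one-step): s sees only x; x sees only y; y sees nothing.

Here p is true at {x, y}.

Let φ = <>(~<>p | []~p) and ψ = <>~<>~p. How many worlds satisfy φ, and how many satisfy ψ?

For <>(~<>p | []~p):
s: successors {x}; ~<>p | []~p there: x:F. ✗
x: successors {y}; ~<>p | []~p there: y:T. ✓
y: no successors, so <>(~<>p | []~p) fails. ✗
— 1 world.
For <>~<>~p:
s: successors {x}; ~<>~p there: x:T. ✓
x: successors {y}; ~<>~p there: y:T. ✓
y: no successors, so <>~<>~p fails. ✗
— 2 worlds.

1 and 2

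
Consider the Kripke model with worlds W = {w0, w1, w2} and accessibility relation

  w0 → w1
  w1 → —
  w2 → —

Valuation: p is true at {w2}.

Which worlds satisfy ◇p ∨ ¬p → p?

{w2}

w0: ◇p ∨ ¬p is T, p is F. ✗
w1: ◇p ∨ ¬p is T, p is F. ✗
w2: ◇p ∨ ¬p is F, p is T. ✓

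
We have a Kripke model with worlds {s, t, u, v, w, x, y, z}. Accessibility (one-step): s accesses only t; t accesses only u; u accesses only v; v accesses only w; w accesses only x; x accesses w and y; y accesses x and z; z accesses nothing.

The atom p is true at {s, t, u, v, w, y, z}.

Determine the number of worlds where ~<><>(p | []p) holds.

s: <><>(p | []p) is T. ✗
t: <><>(p | []p) is T. ✗
u: <><>(p | []p) is T. ✗
v: <><>(p | []p) is T. ✗
w: <><>(p | []p) is T. ✗
x: <><>(p | []p) is T. ✗
y: <><>(p | []p) is T. ✗
z: <><>(p | []p) is F. ✓
Satisfying worlds: {z}.

1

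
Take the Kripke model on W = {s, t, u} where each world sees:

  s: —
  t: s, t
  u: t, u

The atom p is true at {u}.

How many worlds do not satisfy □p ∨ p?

1

s: □p is T, p is F. ✓
t: □p is F, p is F. ✗
u: □p is F, p is T. ✓
Satisfying worlds: {s, u}.
So □p ∨ p fails at the other 1 world.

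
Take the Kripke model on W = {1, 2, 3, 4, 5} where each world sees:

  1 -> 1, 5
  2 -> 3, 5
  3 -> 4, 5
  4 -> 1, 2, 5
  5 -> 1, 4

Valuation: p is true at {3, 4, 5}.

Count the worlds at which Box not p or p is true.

1: Box not p is F, p is F. ✗
2: Box not p is F, p is F. ✗
3: Box not p is F, p is T. ✓
4: Box not p is F, p is T. ✓
5: Box not p is F, p is T. ✓
Satisfying worlds: {3, 4, 5}.

3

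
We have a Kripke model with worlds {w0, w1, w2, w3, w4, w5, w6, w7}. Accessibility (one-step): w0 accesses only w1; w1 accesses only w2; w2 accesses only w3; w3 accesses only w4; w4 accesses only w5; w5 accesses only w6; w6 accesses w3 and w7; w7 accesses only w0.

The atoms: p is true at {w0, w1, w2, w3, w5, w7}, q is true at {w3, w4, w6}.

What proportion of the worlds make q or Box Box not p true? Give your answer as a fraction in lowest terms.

w0: q is F, Box Box not p is F. ✗
w1: q is F, Box Box not p is F. ✗
w2: q is F, Box Box not p is T. ✓
w3: q is T, Box Box not p is F. ✓
w4: q is T, Box Box not p is T. ✓
w5: q is F, Box Box not p is F. ✗
w6: q is T, Box Box not p is F. ✓
w7: q is F, Box Box not p is F. ✗
That's 4 of 8 worlds, so 4/8 = 1/2.

1/2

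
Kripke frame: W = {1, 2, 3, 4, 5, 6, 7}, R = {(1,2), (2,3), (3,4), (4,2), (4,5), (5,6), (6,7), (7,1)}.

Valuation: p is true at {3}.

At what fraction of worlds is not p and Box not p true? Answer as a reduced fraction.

1: not p is T, Box not p is T. ✓
2: not p is T, Box not p is F. ✗
3: not p is F, Box not p is T. ✗
4: not p is T, Box not p is T. ✓
5: not p is T, Box not p is T. ✓
6: not p is T, Box not p is T. ✓
7: not p is T, Box not p is T. ✓
That's 5 of 7 worlds, so 5/7.

5/7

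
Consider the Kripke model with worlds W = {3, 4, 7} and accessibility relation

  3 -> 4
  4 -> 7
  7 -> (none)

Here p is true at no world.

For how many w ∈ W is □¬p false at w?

0

3: successors {4}; ¬p there: 4:T. ✓
4: successors {7}; ¬p there: 7:T. ✓
7: no successors, so □¬p holds vacuously. ✓
Satisfying worlds: {3, 4, 7}.
So □¬p fails at the other 0 worlds.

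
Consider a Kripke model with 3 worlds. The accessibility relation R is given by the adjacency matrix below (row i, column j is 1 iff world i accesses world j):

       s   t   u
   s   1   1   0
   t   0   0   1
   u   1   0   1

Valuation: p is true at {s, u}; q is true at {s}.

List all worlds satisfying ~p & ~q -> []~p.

s: ~p & ~q is F, []~p is F. ✓
t: ~p & ~q is T, []~p is F. ✗
u: ~p & ~q is F, []~p is F. ✓

{s, u}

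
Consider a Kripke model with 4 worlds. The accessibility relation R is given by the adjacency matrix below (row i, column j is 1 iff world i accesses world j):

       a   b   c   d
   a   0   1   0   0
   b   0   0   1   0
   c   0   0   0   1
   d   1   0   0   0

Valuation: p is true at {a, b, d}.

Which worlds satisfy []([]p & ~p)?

{b}

a: successors {b}; []p & ~p there: b:F. ✗
b: successors {c}; []p & ~p there: c:T. ✓
c: successors {d}; []p & ~p there: d:F. ✗
d: successors {a}; []p & ~p there: a:F. ✗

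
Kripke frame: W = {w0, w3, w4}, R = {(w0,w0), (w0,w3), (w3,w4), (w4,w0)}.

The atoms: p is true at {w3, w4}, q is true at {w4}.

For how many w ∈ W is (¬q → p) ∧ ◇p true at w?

1

w0: ¬q → p is F, ◇p is T. ✗
w3: ¬q → p is T, ◇p is T. ✓
w4: ¬q → p is T, ◇p is F. ✗
Satisfying worlds: {w3}.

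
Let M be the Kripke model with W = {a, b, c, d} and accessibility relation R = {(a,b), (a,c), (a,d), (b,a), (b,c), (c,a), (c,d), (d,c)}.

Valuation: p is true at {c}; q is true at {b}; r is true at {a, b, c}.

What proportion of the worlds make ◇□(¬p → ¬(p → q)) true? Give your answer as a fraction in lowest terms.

a: successors {b, c, d}; □(¬p → ¬(p → q)) there: b:F, c:F, d:T. ✓
b: successors {a, c}; □(¬p → ¬(p → q)) there: a:F, c:F. ✗
c: successors {a, d}; □(¬p → ¬(p → q)) there: a:F, d:T. ✓
d: successors {c}; □(¬p → ¬(p → q)) there: c:F. ✗
That's 2 of 4 worlds, so 2/4 = 1/2.

1/2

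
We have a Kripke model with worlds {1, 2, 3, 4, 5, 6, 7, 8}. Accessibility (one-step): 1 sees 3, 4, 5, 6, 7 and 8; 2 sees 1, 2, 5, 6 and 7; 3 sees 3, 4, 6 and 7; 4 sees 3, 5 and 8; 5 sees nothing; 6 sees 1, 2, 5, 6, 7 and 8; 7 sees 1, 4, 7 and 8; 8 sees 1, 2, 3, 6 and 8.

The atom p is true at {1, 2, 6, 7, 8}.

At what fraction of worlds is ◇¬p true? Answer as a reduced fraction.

7/8

1: successors {3, 4, 5, 6, 7, 8}; ¬p there: 3:T, 4:T, 5:T, 6:F, 7:F, 8:F. ✓
2: successors {1, 2, 5, 6, 7}; ¬p there: 1:F, 2:F, 5:T, 6:F, 7:F. ✓
3: successors {3, 4, 6, 7}; ¬p there: 3:T, 4:T, 6:F, 7:F. ✓
4: successors {3, 5, 8}; ¬p there: 3:T, 5:T, 8:F. ✓
5: no successors, so ◇¬p fails. ✗
6: successors {1, 2, 5, 6, 7, 8}; ¬p there: 1:F, 2:F, 5:T, 6:F, 7:F, 8:F. ✓
7: successors {1, 4, 7, 8}; ¬p there: 1:F, 4:T, 7:F, 8:F. ✓
8: successors {1, 2, 3, 6, 8}; ¬p there: 1:F, 2:F, 3:T, 6:F, 8:F. ✓
That's 7 of 8 worlds, so 7/8.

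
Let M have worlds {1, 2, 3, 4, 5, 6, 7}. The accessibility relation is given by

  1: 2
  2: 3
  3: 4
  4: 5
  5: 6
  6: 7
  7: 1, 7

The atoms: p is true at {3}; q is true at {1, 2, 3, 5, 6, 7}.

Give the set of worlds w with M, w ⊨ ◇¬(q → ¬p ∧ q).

{2}

1: successors {2}; ¬(q → ¬p ∧ q) there: 2:F. ✗
2: successors {3}; ¬(q → ¬p ∧ q) there: 3:T. ✓
3: successors {4}; ¬(q → ¬p ∧ q) there: 4:F. ✗
4: successors {5}; ¬(q → ¬p ∧ q) there: 5:F. ✗
5: successors {6}; ¬(q → ¬p ∧ q) there: 6:F. ✗
6: successors {7}; ¬(q → ¬p ∧ q) there: 7:F. ✗
7: successors {1, 7}; ¬(q → ¬p ∧ q) there: 1:F, 7:F. ✗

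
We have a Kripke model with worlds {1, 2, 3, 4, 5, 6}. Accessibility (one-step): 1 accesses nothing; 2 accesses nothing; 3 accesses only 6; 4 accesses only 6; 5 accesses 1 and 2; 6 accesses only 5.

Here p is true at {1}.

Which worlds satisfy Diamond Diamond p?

1: no successors, so Diamond Diamond p fails. ✗
2: no successors, so Diamond Diamond p fails. ✗
3: successors {6}; Diamond p there: 6:F. ✗
4: successors {6}; Diamond p there: 6:F. ✗
5: successors {1, 2}; Diamond p there: 1:F, 2:F. ✗
6: successors {5}; Diamond p there: 5:T. ✓

{6}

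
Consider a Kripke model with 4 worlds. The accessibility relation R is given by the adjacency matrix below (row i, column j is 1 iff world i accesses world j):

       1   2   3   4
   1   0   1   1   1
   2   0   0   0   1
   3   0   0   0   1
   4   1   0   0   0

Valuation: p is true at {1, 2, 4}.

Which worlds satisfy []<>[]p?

1: successors {2, 3, 4}; <>[]p there: 2:T, 3:T, 4:F. ✗
2: successors {4}; <>[]p there: 4:F. ✗
3: successors {4}; <>[]p there: 4:F. ✗
4: successors {1}; <>[]p there: 1:T. ✓

{4}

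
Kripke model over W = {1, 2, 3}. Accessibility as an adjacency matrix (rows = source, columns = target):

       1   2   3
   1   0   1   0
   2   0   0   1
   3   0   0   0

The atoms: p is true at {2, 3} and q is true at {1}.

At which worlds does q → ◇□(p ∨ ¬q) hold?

{1, 2, 3}

1: q is T, ◇□(p ∨ ¬q) is T. ✓
2: q is F, ◇□(p ∨ ¬q) is T. ✓
3: q is F, ◇□(p ∨ ¬q) is F. ✓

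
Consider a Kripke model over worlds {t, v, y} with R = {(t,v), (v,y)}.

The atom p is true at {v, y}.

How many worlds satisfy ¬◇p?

t: ◇p is T. ✗
v: ◇p is T. ✗
y: ◇p is F. ✓
Satisfying worlds: {y}.

1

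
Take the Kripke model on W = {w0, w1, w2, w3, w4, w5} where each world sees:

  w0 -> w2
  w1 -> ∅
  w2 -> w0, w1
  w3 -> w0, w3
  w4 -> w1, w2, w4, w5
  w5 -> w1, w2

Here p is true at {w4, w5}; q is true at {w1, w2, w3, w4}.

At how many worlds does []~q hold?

w0: successors {w2}; ~q there: w2:F. ✗
w1: no successors, so []~q holds vacuously. ✓
w2: successors {w0, w1}; ~q there: w0:T, w1:F. ✗
w3: successors {w0, w3}; ~q there: w0:T, w3:F. ✗
w4: successors {w1, w2, w4, w5}; ~q there: w1:F, w2:F, w4:F, w5:T. ✗
w5: successors {w1, w2}; ~q there: w1:F, w2:F. ✗
Satisfying worlds: {w1}.

1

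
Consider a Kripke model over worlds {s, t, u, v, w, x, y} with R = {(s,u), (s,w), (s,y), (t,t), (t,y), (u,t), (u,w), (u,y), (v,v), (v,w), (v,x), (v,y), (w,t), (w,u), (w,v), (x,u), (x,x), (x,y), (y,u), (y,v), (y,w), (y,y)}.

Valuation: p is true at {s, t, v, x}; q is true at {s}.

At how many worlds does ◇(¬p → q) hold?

6

s: successors {u, w, y}; ¬p → q there: u:F, w:F, y:F. ✗
t: successors {t, y}; ¬p → q there: t:T, y:F. ✓
u: successors {t, w, y}; ¬p → q there: t:T, w:F, y:F. ✓
v: successors {v, w, x, y}; ¬p → q there: v:T, w:F, x:T, y:F. ✓
w: successors {t, u, v}; ¬p → q there: t:T, u:F, v:T. ✓
x: successors {u, x, y}; ¬p → q there: u:F, x:T, y:F. ✓
y: successors {u, v, w, y}; ¬p → q there: u:F, v:T, w:F, y:F. ✓
Satisfying worlds: {t, u, v, w, x, y}.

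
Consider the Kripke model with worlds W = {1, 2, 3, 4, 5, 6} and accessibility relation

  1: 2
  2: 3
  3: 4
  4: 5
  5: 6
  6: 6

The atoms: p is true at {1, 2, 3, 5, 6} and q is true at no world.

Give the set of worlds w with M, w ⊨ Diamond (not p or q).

{3}

1: successors {2}; not p or q there: 2:F. ✗
2: successors {3}; not p or q there: 3:F. ✗
3: successors {4}; not p or q there: 4:T. ✓
4: successors {5}; not p or q there: 5:F. ✗
5: successors {6}; not p or q there: 6:F. ✗
6: successors {6}; not p or q there: 6:F. ✗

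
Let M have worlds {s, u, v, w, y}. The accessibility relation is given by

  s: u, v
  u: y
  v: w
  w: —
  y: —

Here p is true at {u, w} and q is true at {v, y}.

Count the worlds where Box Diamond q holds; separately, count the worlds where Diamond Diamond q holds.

For Box Diamond q:
s: successors {u, v}; Diamond q there: u:T, v:F. ✗
u: successors {y}; Diamond q there: y:F. ✗
v: successors {w}; Diamond q there: w:F. ✗
w: no successors, so Box Diamond q holds vacuously. ✓
y: no successors, so Box Diamond q holds vacuously. ✓
— 2 worlds.
For Diamond Diamond q:
s: successors {u, v}; Diamond q there: u:T, v:F. ✓
u: successors {y}; Diamond q there: y:F. ✗
v: successors {w}; Diamond q there: w:F. ✗
w: no successors, so Diamond Diamond q fails. ✗
y: no successors, so Diamond Diamond q fails. ✗
— 1 world.

2 and 1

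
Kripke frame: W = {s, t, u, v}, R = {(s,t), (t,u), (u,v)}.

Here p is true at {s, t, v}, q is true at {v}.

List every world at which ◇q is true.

s: successors {t}; q there: t:F. ✗
t: successors {u}; q there: u:F. ✗
u: successors {v}; q there: v:T. ✓
v: no successors, so ◇q fails. ✗

{u}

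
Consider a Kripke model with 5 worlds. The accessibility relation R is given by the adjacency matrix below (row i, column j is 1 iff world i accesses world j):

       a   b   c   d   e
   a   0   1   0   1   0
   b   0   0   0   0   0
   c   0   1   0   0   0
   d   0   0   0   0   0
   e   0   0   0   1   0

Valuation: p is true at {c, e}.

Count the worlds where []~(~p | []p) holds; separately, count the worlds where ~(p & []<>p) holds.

For []~(~p | []p):
a: successors {b, d}; ~(~p | []p) there: b:F, d:F. ✗
b: no successors, so []~(~p | []p) holds vacuously. ✓
c: successors {b}; ~(~p | []p) there: b:F. ✗
d: no successors, so []~(~p | []p) holds vacuously. ✓
e: successors {d}; ~(~p | []p) there: d:F. ✗
— 2 worlds.
For ~(p & []<>p):
a: p & []<>p is F. ✓
b: p & []<>p is F. ✓
c: p & []<>p is F. ✓
d: p & []<>p is F. ✓
e: p & []<>p is F. ✓
— 5 worlds.

2 and 5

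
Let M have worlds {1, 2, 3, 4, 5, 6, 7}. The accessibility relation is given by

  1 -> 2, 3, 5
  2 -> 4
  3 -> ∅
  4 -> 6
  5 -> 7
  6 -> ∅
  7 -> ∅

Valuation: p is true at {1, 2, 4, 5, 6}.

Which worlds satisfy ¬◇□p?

1: ◇□p is T. ✗
2: ◇□p is T. ✗
3: ◇□p is F. ✓
4: ◇□p is T. ✗
5: ◇□p is T. ✗
6: ◇□p is F. ✓
7: ◇□p is F. ✓

{3, 6, 7}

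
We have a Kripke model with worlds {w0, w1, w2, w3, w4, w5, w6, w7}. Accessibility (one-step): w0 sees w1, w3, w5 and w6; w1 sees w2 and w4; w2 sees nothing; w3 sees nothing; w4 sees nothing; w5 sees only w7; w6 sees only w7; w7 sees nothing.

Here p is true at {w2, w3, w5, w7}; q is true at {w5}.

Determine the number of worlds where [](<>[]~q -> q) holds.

7

w0: successors {w1, w3, w5, w6}; <>[]~q -> q there: w1:F, w3:T, w5:T, w6:F. ✗
w1: successors {w2, w4}; <>[]~q -> q there: w2:T, w4:T. ✓
w2: no successors, so [](<>[]~q -> q) holds vacuously. ✓
w3: no successors, so [](<>[]~q -> q) holds vacuously. ✓
w4: no successors, so [](<>[]~q -> q) holds vacuously. ✓
w5: successors {w7}; <>[]~q -> q there: w7:T. ✓
w6: successors {w7}; <>[]~q -> q there: w7:T. ✓
w7: no successors, so [](<>[]~q -> q) holds vacuously. ✓
Satisfying worlds: {w1, w2, w3, w4, w5, w6, w7}.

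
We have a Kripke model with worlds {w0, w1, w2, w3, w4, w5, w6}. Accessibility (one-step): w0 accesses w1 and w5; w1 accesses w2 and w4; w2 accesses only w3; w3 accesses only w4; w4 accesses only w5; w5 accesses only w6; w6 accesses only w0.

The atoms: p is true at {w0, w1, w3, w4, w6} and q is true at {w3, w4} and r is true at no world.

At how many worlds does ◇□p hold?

w0: successors {w1, w5}; □p there: w1:F, w5:T. ✓
w1: successors {w2, w4}; □p there: w2:T, w4:F. ✓
w2: successors {w3}; □p there: w3:T. ✓
w3: successors {w4}; □p there: w4:F. ✗
w4: successors {w5}; □p there: w5:T. ✓
w5: successors {w6}; □p there: w6:T. ✓
w6: successors {w0}; □p there: w0:F. ✗
Satisfying worlds: {w0, w1, w2, w4, w5}.

5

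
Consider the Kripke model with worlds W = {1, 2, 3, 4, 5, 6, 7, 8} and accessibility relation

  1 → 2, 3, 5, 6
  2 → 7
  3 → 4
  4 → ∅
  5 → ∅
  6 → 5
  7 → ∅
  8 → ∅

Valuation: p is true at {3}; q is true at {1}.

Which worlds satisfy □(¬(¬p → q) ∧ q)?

{4, 5, 7, 8}

1: successors {2, 3, 5, 6}; ¬(¬p → q) ∧ q there: 2:F, 3:F, 5:F, 6:F. ✗
2: successors {7}; ¬(¬p → q) ∧ q there: 7:F. ✗
3: successors {4}; ¬(¬p → q) ∧ q there: 4:F. ✗
4: no successors, so □(¬(¬p → q) ∧ q) holds vacuously. ✓
5: no successors, so □(¬(¬p → q) ∧ q) holds vacuously. ✓
6: successors {5}; ¬(¬p → q) ∧ q there: 5:F. ✗
7: no successors, so □(¬(¬p → q) ∧ q) holds vacuously. ✓
8: no successors, so □(¬(¬p → q) ∧ q) holds vacuously. ✓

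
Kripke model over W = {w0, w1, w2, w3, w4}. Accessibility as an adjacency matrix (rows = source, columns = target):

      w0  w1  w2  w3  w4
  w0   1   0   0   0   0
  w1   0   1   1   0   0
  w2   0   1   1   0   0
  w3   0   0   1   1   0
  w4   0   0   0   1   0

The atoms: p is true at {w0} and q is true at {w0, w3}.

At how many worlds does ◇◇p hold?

w0: successors {w0}; ◇p there: w0:T. ✓
w1: successors {w1, w2}; ◇p there: w1:F, w2:F. ✗
w2: successors {w1, w2}; ◇p there: w1:F, w2:F. ✗
w3: successors {w2, w3}; ◇p there: w2:F, w3:F. ✗
w4: successors {w3}; ◇p there: w3:F. ✗
Satisfying worlds: {w0}.

1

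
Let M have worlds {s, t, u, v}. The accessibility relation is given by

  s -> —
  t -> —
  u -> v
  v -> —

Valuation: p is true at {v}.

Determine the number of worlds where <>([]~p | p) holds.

s: no successors, so <>([]~p | p) fails. ✗
t: no successors, so <>([]~p | p) fails. ✗
u: successors {v}; []~p | p there: v:T. ✓
v: no successors, so <>([]~p | p) fails. ✗
Satisfying worlds: {u}.

1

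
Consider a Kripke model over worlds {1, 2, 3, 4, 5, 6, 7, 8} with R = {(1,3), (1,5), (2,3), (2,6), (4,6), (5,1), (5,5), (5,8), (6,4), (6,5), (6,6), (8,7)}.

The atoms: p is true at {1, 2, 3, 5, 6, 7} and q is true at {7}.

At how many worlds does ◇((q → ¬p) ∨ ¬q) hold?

1: successors {3, 5}; (q → ¬p) ∨ ¬q there: 3:T, 5:T. ✓
2: successors {3, 6}; (q → ¬p) ∨ ¬q there: 3:T, 6:T. ✓
3: no successors, so ◇((q → ¬p) ∨ ¬q) fails. ✗
4: successors {6}; (q → ¬p) ∨ ¬q there: 6:T. ✓
5: successors {1, 5, 8}; (q → ¬p) ∨ ¬q there: 1:T, 5:T, 8:T. ✓
6: successors {4, 5, 6}; (q → ¬p) ∨ ¬q there: 4:T, 5:T, 6:T. ✓
7: no successors, so ◇((q → ¬p) ∨ ¬q) fails. ✗
8: successors {7}; (q → ¬p) ∨ ¬q there: 7:F. ✗
Satisfying worlds: {1, 2, 4, 5, 6}.

5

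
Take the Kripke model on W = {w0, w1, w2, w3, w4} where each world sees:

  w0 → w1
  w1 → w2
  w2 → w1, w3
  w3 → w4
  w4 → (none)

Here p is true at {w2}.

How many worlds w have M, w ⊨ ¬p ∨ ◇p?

w0: ¬p is T, ◇p is F. ✓
w1: ¬p is T, ◇p is T. ✓
w2: ¬p is F, ◇p is F. ✗
w3: ¬p is T, ◇p is F. ✓
w4: ¬p is T, ◇p is F. ✓
Satisfying worlds: {w0, w1, w3, w4}.

4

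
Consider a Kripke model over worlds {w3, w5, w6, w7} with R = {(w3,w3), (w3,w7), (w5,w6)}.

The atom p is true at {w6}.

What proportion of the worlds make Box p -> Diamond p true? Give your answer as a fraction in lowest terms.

1/2

w3: Box p is F, Diamond p is F. ✓
w5: Box p is T, Diamond p is T. ✓
w6: Box p is T, Diamond p is F. ✗
w7: Box p is T, Diamond p is F. ✗
That's 2 of 4 worlds, so 2/4 = 1/2.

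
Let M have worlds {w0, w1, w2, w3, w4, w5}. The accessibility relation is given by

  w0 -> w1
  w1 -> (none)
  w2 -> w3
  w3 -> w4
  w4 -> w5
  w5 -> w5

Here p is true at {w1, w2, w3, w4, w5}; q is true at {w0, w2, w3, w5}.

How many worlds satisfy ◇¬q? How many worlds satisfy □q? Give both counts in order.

2 and 4

For ◇¬q:
w0: successors {w1}; ¬q there: w1:T. ✓
w1: no successors, so ◇¬q fails. ✗
w2: successors {w3}; ¬q there: w3:F. ✗
w3: successors {w4}; ¬q there: w4:T. ✓
w4: successors {w5}; ¬q there: w5:F. ✗
w5: successors {w5}; ¬q there: w5:F. ✗
— 2 worlds.
For □q:
w0: successors {w1}; q there: w1:F. ✗
w1: no successors, so □q holds vacuously. ✓
w2: successors {w3}; q there: w3:T. ✓
w3: successors {w4}; q there: w4:F. ✗
w4: successors {w5}; q there: w5:T. ✓
w5: successors {w5}; q there: w5:T. ✓
— 4 worlds.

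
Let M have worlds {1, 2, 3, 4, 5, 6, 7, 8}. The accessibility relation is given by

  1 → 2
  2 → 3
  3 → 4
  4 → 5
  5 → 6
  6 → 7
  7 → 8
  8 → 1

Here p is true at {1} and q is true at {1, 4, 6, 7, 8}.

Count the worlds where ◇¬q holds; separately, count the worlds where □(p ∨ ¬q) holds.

3 and 4

For ◇¬q:
1: successors {2}; ¬q there: 2:T. ✓
2: successors {3}; ¬q there: 3:T. ✓
3: successors {4}; ¬q there: 4:F. ✗
4: successors {5}; ¬q there: 5:T. ✓
5: successors {6}; ¬q there: 6:F. ✗
6: successors {7}; ¬q there: 7:F. ✗
7: successors {8}; ¬q there: 8:F. ✗
8: successors {1}; ¬q there: 1:F. ✗
— 3 worlds.
For □(p ∨ ¬q):
1: successors {2}; p ∨ ¬q there: 2:T. ✓
2: successors {3}; p ∨ ¬q there: 3:T. ✓
3: successors {4}; p ∨ ¬q there: 4:F. ✗
4: successors {5}; p ∨ ¬q there: 5:T. ✓
5: successors {6}; p ∨ ¬q there: 6:F. ✗
6: successors {7}; p ∨ ¬q there: 7:F. ✗
7: successors {8}; p ∨ ¬q there: 8:F. ✗
8: successors {1}; p ∨ ¬q there: 1:T. ✓
— 4 worlds.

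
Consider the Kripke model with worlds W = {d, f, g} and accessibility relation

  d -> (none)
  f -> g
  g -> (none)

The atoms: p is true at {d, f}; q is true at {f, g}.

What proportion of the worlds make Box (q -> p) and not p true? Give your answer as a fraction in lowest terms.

d: Box (q -> p) is T, not p is F. ✗
f: Box (q -> p) is F, not p is F. ✗
g: Box (q -> p) is T, not p is T. ✓
That's 1 of 3 worlds, so 1/3.

1/3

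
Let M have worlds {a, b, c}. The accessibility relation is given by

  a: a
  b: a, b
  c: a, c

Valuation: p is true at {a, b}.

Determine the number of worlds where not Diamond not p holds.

2

a: Diamond not p is F. ✓
b: Diamond not p is F. ✓
c: Diamond not p is T. ✗
Satisfying worlds: {a, b}.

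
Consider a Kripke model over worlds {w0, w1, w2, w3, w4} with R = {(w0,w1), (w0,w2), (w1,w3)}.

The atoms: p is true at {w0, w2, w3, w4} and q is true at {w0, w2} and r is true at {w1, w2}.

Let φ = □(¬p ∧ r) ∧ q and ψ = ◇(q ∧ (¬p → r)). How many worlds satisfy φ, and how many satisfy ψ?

1 and 1

For □(¬p ∧ r) ∧ q:
w0: □(¬p ∧ r) is F, q is T. ✗
w1: □(¬p ∧ r) is F, q is F. ✗
w2: □(¬p ∧ r) is T, q is T. ✓
w3: □(¬p ∧ r) is T, q is F. ✗
w4: □(¬p ∧ r) is T, q is F. ✗
— 1 world.
For ◇(q ∧ (¬p → r)):
w0: successors {w1, w2}; q ∧ (¬p → r) there: w1:F, w2:T. ✓
w1: successors {w3}; q ∧ (¬p → r) there: w3:F. ✗
w2: no successors, so ◇(q ∧ (¬p → r)) fails. ✗
w3: no successors, so ◇(q ∧ (¬p → r)) fails. ✗
w4: no successors, so ◇(q ∧ (¬p → r)) fails. ✗
— 1 world.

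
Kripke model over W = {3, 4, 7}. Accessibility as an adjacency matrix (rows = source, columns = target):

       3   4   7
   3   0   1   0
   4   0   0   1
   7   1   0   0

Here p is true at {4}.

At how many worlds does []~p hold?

3: successors {4}; ~p there: 4:F. ✗
4: successors {7}; ~p there: 7:T. ✓
7: successors {3}; ~p there: 3:T. ✓
Satisfying worlds: {4, 7}.

2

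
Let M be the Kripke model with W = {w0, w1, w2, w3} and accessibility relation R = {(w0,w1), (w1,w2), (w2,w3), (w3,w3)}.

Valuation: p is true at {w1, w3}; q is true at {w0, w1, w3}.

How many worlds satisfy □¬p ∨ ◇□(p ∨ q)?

3

w0: □¬p is F, ◇□(p ∨ q) is F. ✗
w1: □¬p is T, ◇□(p ∨ q) is T. ✓
w2: □¬p is F, ◇□(p ∨ q) is T. ✓
w3: □¬p is F, ◇□(p ∨ q) is T. ✓
Satisfying worlds: {w1, w2, w3}.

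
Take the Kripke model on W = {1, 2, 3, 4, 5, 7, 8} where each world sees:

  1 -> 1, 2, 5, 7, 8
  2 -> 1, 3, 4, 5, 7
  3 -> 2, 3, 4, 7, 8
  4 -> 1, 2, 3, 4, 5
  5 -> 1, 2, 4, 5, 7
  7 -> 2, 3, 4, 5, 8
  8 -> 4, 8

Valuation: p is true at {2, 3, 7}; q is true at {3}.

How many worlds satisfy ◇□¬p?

1: successors {1, 2, 5, 7, 8}; □¬p there: 1:F, 2:F, 5:F, 7:F, 8:T. ✓
2: successors {1, 3, 4, 5, 7}; □¬p there: 1:F, 3:F, 4:F, 5:F, 7:F. ✗
3: successors {2, 3, 4, 7, 8}; □¬p there: 2:F, 3:F, 4:F, 7:F, 8:T. ✓
4: successors {1, 2, 3, 4, 5}; □¬p there: 1:F, 2:F, 3:F, 4:F, 5:F. ✗
5: successors {1, 2, 4, 5, 7}; □¬p there: 1:F, 2:F, 4:F, 5:F, 7:F. ✗
7: successors {2, 3, 4, 5, 8}; □¬p there: 2:F, 3:F, 4:F, 5:F, 8:T. ✓
8: successors {4, 8}; □¬p there: 4:F, 8:T. ✓
Satisfying worlds: {1, 3, 7, 8}.

4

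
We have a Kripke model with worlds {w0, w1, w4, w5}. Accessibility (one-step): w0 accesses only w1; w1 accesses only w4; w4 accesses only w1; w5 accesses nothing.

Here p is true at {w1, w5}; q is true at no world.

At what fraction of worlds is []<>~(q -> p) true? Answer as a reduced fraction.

1/4

w0: successors {w1}; <>~(q -> p) there: w1:F. ✗
w1: successors {w4}; <>~(q -> p) there: w4:F. ✗
w4: successors {w1}; <>~(q -> p) there: w1:F. ✗
w5: no successors, so []<>~(q -> p) holds vacuously. ✓
That's 1 of 4 worlds, so 1/4.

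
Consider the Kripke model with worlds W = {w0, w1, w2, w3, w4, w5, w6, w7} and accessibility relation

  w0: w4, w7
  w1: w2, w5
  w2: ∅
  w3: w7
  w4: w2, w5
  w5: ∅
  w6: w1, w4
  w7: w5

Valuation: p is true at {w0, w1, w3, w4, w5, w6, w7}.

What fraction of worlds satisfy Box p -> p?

w0: Box p is T, p is T. ✓
w1: Box p is F, p is T. ✓
w2: Box p is T, p is F. ✗
w3: Box p is T, p is T. ✓
w4: Box p is F, p is T. ✓
w5: Box p is T, p is T. ✓
w6: Box p is T, p is T. ✓
w7: Box p is T, p is T. ✓
That's 7 of 8 worlds, so 7/8.

7/8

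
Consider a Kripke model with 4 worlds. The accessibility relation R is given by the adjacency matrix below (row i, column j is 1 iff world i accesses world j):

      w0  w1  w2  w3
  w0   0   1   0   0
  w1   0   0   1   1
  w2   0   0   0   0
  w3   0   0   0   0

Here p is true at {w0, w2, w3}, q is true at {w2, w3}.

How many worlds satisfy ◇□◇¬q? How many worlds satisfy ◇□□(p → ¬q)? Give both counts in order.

1 and 2

For ◇□◇¬q:
w0: successors {w1}; □◇¬q there: w1:F. ✗
w1: successors {w2, w3}; □◇¬q there: w2:T, w3:T. ✓
w2: no successors, so ◇□◇¬q fails. ✗
w3: no successors, so ◇□◇¬q fails. ✗
— 1 world.
For ◇□□(p → ¬q):
w0: successors {w1}; □□(p → ¬q) there: w1:T. ✓
w1: successors {w2, w3}; □□(p → ¬q) there: w2:T, w3:T. ✓
w2: no successors, so ◇□□(p → ¬q) fails. ✗
w3: no successors, so ◇□□(p → ¬q) fails. ✗
— 2 worlds.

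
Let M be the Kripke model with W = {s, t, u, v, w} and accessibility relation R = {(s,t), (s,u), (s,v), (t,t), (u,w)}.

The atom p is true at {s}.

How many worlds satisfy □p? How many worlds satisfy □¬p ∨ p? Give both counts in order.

2 and 5

For □p:
s: successors {t, u, v}; p there: t:F, u:F, v:F. ✗
t: successors {t}; p there: t:F. ✗
u: successors {w}; p there: w:F. ✗
v: no successors, so □p holds vacuously. ✓
w: no successors, so □p holds vacuously. ✓
— 2 worlds.
For □¬p ∨ p:
s: □¬p is T, p is T. ✓
t: □¬p is T, p is F. ✓
u: □¬p is T, p is F. ✓
v: □¬p is T, p is F. ✓
w: □¬p is T, p is F. ✓
— 5 worlds.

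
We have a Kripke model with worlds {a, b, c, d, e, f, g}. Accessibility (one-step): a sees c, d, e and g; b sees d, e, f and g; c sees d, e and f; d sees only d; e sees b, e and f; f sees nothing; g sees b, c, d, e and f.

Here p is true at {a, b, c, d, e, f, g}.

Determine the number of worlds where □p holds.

a: successors {c, d, e, g}; p there: c:T, d:T, e:T, g:T. ✓
b: successors {d, e, f, g}; p there: d:T, e:T, f:T, g:T. ✓
c: successors {d, e, f}; p there: d:T, e:T, f:T. ✓
d: successors {d}; p there: d:T. ✓
e: successors {b, e, f}; p there: b:T, e:T, f:T. ✓
f: no successors, so □p holds vacuously. ✓
g: successors {b, c, d, e, f}; p there: b:T, c:T, d:T, e:T, f:T. ✓
Satisfying worlds: {a, b, c, d, e, f, g}.

7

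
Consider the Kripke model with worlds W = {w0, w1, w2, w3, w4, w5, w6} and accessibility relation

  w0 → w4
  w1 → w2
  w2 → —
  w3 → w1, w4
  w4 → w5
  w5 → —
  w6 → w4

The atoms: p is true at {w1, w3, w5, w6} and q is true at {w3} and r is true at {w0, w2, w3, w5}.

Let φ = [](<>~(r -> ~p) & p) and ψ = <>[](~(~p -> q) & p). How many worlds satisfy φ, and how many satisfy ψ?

2 and 2

For [](<>~(r -> ~p) & p):
w0: successors {w4}; <>~(r -> ~p) & p there: w4:F. ✗
w1: successors {w2}; <>~(r -> ~p) & p there: w2:F. ✗
w2: no successors, so [](<>~(r -> ~p) & p) holds vacuously. ✓
w3: successors {w1, w4}; <>~(r -> ~p) & p there: w1:F, w4:F. ✗
w4: successors {w5}; <>~(r -> ~p) & p there: w5:F. ✗
w5: no successors, so [](<>~(r -> ~p) & p) holds vacuously. ✓
w6: successors {w4}; <>~(r -> ~p) & p there: w4:F. ✗
— 2 worlds.
For <>[](~(~p -> q) & p):
w0: successors {w4}; [](~(~p -> q) & p) there: w4:F. ✗
w1: successors {w2}; [](~(~p -> q) & p) there: w2:T. ✓
w2: no successors, so <>[](~(~p -> q) & p) fails. ✗
w3: successors {w1, w4}; [](~(~p -> q) & p) there: w1:F, w4:F. ✗
w4: successors {w5}; [](~(~p -> q) & p) there: w5:T. ✓
w5: no successors, so <>[](~(~p -> q) & p) fails. ✗
w6: successors {w4}; [](~(~p -> q) & p) there: w4:F. ✗
— 2 worlds.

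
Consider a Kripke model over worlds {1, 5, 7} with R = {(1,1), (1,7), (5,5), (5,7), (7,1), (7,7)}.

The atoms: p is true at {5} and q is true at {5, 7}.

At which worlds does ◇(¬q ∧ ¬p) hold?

{1, 7}

1: successors {1, 7}; ¬q ∧ ¬p there: 1:T, 7:F. ✓
5: successors {5, 7}; ¬q ∧ ¬p there: 5:F, 7:F. ✗
7: successors {1, 7}; ¬q ∧ ¬p there: 1:T, 7:F. ✓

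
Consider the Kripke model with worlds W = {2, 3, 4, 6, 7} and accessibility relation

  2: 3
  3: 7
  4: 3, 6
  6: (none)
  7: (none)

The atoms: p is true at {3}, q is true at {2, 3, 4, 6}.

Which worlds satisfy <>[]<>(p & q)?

2: successors {3}; []<>(p & q) there: 3:F. ✗
3: successors {7}; []<>(p & q) there: 7:T. ✓
4: successors {3, 6}; []<>(p & q) there: 3:F, 6:T. ✓
6: no successors, so <>[]<>(p & q) fails. ✗
7: no successors, so <>[]<>(p & q) fails. ✗

{3, 4}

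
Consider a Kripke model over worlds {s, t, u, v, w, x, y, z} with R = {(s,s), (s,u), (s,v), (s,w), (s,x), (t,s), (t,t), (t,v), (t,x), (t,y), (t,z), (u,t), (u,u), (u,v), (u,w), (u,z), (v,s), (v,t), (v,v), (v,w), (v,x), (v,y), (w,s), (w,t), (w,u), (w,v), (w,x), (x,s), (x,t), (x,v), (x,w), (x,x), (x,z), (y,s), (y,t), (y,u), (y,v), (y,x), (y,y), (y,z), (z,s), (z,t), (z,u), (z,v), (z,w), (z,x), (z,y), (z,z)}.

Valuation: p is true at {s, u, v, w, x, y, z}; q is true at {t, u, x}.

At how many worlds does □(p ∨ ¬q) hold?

1

s: successors {s, u, v, w, x}; p ∨ ¬q there: s:T, u:T, v:T, w:T, x:T. ✓
t: successors {s, t, v, x, y, z}; p ∨ ¬q there: s:T, t:F, v:T, x:T, y:T, z:T. ✗
u: successors {t, u, v, w, z}; p ∨ ¬q there: t:F, u:T, v:T, w:T, z:T. ✗
v: successors {s, t, v, w, x, y}; p ∨ ¬q there: s:T, t:F, v:T, w:T, x:T, y:T. ✗
w: successors {s, t, u, v, x}; p ∨ ¬q there: s:T, t:F, u:T, v:T, x:T. ✗
x: successors {s, t, v, w, x, z}; p ∨ ¬q there: s:T, t:F, v:T, w:T, x:T, z:T. ✗
y: successors {s, t, u, v, x, y, z}; p ∨ ¬q there: s:T, t:F, u:T, v:T, x:T, y:T, z:T. ✗
z: successors {s, t, u, v, w, x, y, z}; p ∨ ¬q there: s:T, t:F, u:T, v:T, w:T, x:T, y:T, z:T. ✗
Satisfying worlds: {s}.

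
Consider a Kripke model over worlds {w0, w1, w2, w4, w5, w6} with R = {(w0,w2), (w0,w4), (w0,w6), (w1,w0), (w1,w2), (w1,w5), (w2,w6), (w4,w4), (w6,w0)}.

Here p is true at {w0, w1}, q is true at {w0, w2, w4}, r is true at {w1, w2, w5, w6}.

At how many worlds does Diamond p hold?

2

w0: successors {w2, w4, w6}; p there: w2:F, w4:F, w6:F. ✗
w1: successors {w0, w2, w5}; p there: w0:T, w2:F, w5:F. ✓
w2: successors {w6}; p there: w6:F. ✗
w4: successors {w4}; p there: w4:F. ✗
w5: no successors, so Diamond p fails. ✗
w6: successors {w0}; p there: w0:T. ✓
Satisfying worlds: {w1, w6}.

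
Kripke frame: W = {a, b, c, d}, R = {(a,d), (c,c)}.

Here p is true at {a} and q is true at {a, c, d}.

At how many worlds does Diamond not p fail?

2

a: successors {d}; not p there: d:T. ✓
b: no successors, so Diamond not p fails. ✗
c: successors {c}; not p there: c:T. ✓
d: no successors, so Diamond not p fails. ✗
Satisfying worlds: {a, c}.
So Diamond not p fails at the other 2 worlds.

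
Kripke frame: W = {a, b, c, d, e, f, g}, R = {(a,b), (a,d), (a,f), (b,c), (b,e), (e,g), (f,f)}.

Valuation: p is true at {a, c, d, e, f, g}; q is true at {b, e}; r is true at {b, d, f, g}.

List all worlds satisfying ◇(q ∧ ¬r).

{b}

a: successors {b, d, f}; q ∧ ¬r there: b:F, d:F, f:F. ✗
b: successors {c, e}; q ∧ ¬r there: c:F, e:T. ✓
c: no successors, so ◇(q ∧ ¬r) fails. ✗
d: no successors, so ◇(q ∧ ¬r) fails. ✗
e: successors {g}; q ∧ ¬r there: g:F. ✗
f: successors {f}; q ∧ ¬r there: f:F. ✗
g: no successors, so ◇(q ∧ ¬r) fails. ✗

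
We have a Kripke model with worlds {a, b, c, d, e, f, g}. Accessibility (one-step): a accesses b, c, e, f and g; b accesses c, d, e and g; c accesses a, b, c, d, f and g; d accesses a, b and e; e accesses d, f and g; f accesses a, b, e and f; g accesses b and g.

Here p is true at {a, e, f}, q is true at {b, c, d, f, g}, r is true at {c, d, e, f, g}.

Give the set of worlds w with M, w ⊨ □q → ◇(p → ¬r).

a: □q is F, ◇(p → ¬r) is T. ✓
b: □q is F, ◇(p → ¬r) is T. ✓
c: □q is F, ◇(p → ¬r) is T. ✓
d: □q is F, ◇(p → ¬r) is T. ✓
e: □q is T, ◇(p → ¬r) is T. ✓
f: □q is F, ◇(p → ¬r) is T. ✓
g: □q is T, ◇(p → ¬r) is T. ✓

{a, b, c, d, e, f, g}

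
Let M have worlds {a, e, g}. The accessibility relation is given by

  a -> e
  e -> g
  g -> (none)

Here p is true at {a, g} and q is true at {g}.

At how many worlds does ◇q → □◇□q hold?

2

a: ◇q is F, □◇□q is T. ✓
e: ◇q is T, □◇□q is F. ✗
g: ◇q is F, □◇□q is T. ✓
Satisfying worlds: {a, g}.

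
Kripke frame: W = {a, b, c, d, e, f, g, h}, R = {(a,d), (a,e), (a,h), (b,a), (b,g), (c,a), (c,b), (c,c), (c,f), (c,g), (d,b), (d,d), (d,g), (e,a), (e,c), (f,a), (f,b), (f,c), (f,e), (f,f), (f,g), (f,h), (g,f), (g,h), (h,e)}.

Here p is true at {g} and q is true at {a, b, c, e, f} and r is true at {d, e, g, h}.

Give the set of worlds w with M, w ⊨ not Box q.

a: Box q is F. ✓
b: Box q is F. ✓
c: Box q is F. ✓
d: Box q is F. ✓
e: Box q is T. ✗
f: Box q is F. ✓
g: Box q is F. ✓
h: Box q is T. ✗

{a, b, c, d, f, g}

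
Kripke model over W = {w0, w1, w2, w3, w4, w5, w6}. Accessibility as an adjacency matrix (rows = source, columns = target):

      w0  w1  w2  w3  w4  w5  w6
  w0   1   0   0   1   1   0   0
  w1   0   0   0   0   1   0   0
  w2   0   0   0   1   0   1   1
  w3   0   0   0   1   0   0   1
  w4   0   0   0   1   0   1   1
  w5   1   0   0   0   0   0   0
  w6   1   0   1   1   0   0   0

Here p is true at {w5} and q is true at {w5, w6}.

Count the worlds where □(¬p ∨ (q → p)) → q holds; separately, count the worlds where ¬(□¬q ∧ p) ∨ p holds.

For □(¬p ∨ (q → p)) → q:
w0: □(¬p ∨ (q → p)) is T, q is F. ✗
w1: □(¬p ∨ (q → p)) is T, q is F. ✗
w2: □(¬p ∨ (q → p)) is T, q is F. ✗
w3: □(¬p ∨ (q → p)) is T, q is F. ✗
w4: □(¬p ∨ (q → p)) is T, q is F. ✗
w5: □(¬p ∨ (q → p)) is T, q is T. ✓
w6: □(¬p ∨ (q → p)) is T, q is T. ✓
— 2 worlds.
For ¬(□¬q ∧ p) ∨ p:
w0: ¬(□¬q ∧ p) is T, p is F. ✓
w1: ¬(□¬q ∧ p) is T, p is F. ✓
w2: ¬(□¬q ∧ p) is T, p is F. ✓
w3: ¬(□¬q ∧ p) is T, p is F. ✓
w4: ¬(□¬q ∧ p) is T, p is F. ✓
w5: ¬(□¬q ∧ p) is F, p is T. ✓
w6: ¬(□¬q ∧ p) is T, p is F. ✓
— 7 worlds.

2 and 7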